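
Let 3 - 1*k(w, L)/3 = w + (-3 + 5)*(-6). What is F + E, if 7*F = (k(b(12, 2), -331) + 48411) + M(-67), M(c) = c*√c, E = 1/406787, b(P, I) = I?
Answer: 19708830157/2847509 - 67*I*√67/7 ≈ 6921.4 - 78.345*I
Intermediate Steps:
E = 1/406787 ≈ 2.4583e-6
M(c) = c^(3/2)
k(w, L) = 45 - 3*w (k(w, L) = 9 - 3*(w + (-3 + 5)*(-6)) = 9 - 3*(w + 2*(-6)) = 9 - 3*(w - 12) = 9 - 3*(-12 + w) = 9 + (36 - 3*w) = 45 - 3*w)
F = 48450/7 - 67*I*√67/7 (F = (((45 - 3*2) + 48411) + (-67)^(3/2))/7 = (((45 - 6) + 48411) - 67*I*√67)/7 = ((39 + 48411) - 67*I*√67)/7 = (48450 - 67*I*√67)/7 = 48450/7 - 67*I*√67/7 ≈ 6921.4 - 78.345*I)
F + E = (48450/7 - 67*I*√67/7) + 1/406787 = 19708830157/2847509 - 67*I*√67/7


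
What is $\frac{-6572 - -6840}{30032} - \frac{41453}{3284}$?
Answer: $- \frac{38876137}{3082034} \approx -12.614$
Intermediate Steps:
$\frac{-6572 - -6840}{30032} - \frac{41453}{3284} = \left(-6572 + 6840\right) \frac{1}{30032} - \frac{41453}{3284} = 268 \cdot \frac{1}{30032} - \frac{41453}{3284} = \frac{67}{7508} - \frac{41453}{3284} = - \frac{38876137}{3082034}$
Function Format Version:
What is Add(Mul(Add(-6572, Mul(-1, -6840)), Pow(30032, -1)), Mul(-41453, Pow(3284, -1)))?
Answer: Rational(-38876137, 3082034) ≈ -12.614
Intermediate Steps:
Add(Mul(Add(-6572, Mul(-1, -6840)), Pow(30032, -1)), Mul(-41453, Pow(3284, -1))) = Add(Mul(Add(-6572, 6840), Rational(1, 30032)), Mul(-41453, Rational(1, 3284))) = Add(Mul(268, Rational(1, 30032)), Rational(-41453, 3284)) = Add(Rational(67, 7508), Rational(-41453, 3284)) = Rational(-38876137, 3082034)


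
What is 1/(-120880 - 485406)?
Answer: -1/606286 ≈ -1.6494e-6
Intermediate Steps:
1/(-120880 - 485406) = 1/(-606286) = -1/606286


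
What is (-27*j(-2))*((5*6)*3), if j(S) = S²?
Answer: -9720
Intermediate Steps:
(-27*j(-2))*((5*6)*3) = (-27*(-2)²)*((5*6)*3) = (-27*4)*(30*3) = -108*90 = -9720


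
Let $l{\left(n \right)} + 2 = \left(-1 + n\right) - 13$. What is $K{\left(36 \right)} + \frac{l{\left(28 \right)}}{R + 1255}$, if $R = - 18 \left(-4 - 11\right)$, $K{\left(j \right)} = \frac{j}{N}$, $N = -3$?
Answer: $- \frac{18288}{1525} \approx -11.992$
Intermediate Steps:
$K{\left(j \right)} = - \frac{j}{3}$ ($K{\left(j \right)} = \frac{j}{-3} = j \left(- \frac{1}{3}\right) = - \frac{j}{3}$)
$l{\left(n \right)} = -16 + n$ ($l{\left(n \right)} = -2 + \left(\left(-1 + n\right) - 13\right) = -2 + \left(-14 + n\right) = -16 + n$)
$R = 270$ ($R = \left(-18\right) \left(-15\right) = 270$)
$K{\left(36 \right)} + \frac{l{\left(28 \right)}}{R + 1255} = \left(- \frac{1}{3}\right) 36 + \frac{-16 + 28}{270 + 1255} = -12 + \frac{12}{1525} = - \frac{18288}{1525}$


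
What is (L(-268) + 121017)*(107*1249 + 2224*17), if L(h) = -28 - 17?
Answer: 20740770372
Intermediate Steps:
L(h) = -45
(L(-268) + 121017)*(107*1249 + 2224*17) = (-45 + 121017)*(107*1249 + 2224*17) = 120972*(133643 + 37808) = 120972*171451 = 20740770372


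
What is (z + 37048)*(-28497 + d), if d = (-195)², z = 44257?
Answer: 774674040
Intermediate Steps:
d = 38025
(z + 37048)*(-28497 + d) = (44257 + 37048)*(-28497 + 38025) = 81305*9528 = 774674040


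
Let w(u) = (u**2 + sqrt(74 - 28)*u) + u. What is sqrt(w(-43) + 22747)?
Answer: sqrt(24553 - 43*sqrt(46)) ≈ 155.76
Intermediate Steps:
w(u) = u + u**2 + u*sqrt(46) (w(u) = (u**2 + sqrt(46)*u) + u = (u**2 + u*sqrt(46)) + u = u + u**2 + u*sqrt(46))
sqrt(w(-43) + 22747) = sqrt(-43*(1 - 43 + sqrt(46)) + 22747) = sqrt(-43*(-42 + sqrt(46)) + 22747) = sqrt((1806 - 43*sqrt(46)) + 22747) = sqrt(24553 - 43*sqrt(46))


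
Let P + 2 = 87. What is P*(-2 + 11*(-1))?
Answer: -1105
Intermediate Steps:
P = 85 (P = -2 + 87 = 85)
P*(-2 + 11*(-1)) = 85*(-2 + 11*(-1)) = 85*(-2 - 11) = 85*(-13) = -1105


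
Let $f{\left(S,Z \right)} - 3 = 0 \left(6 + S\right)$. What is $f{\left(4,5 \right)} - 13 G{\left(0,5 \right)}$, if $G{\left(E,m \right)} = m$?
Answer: $-62$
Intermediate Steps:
$f{\left(S,Z \right)} = 3$ ($f{\left(S,Z \right)} = 3 + 0 \left(6 + S\right) = 3 + 0 = 3$)
$f{\left(4,5 \right)} - 13 G{\left(0,5 \right)} = 3 - 65 = -62$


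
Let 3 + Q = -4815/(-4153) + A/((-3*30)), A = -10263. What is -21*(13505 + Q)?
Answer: -11875962301/41530 ≈ -2.8596e+5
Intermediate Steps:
Q = 13978093/124590 (Q = -3 + (-4815/(-4153) - 10263/((-3*30))) = -3 + (-4815*(-1/4153) - 10263/(-90)) = -3 + (4815/4153 - 10263*(-1/90)) = -3 + (4815/4153 + 3421/30) = -3 + 14351863/124590 = 13978093/124590 ≈ 112.19)
-21*(13505 + Q) = -21*(13505 + 13978093/124590) = -21*1696566043/124590 = -11875962301/41530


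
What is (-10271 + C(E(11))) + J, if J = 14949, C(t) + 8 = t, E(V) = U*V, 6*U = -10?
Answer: 13955/3 ≈ 4651.7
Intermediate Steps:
U = -5/3 (U = (⅙)*(-10) = -5/3 ≈ -1.6667)
E(V) = -5*V/3
C(t) = -8 + t
(-10271 + C(E(11))) + J = (-10271 + (-8 - 5/3*11)) + 14949 = (-10271 + (-8 - 55/3)) + 14949 = (-10271 - 79/3) + 14949 = -30892/3 + 14949 = 13955/3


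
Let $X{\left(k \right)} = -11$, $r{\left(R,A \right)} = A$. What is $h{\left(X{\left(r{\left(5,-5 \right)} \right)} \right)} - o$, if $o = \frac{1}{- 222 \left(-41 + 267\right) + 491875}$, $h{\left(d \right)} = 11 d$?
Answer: $- \frac{53446064}{441703} \approx -121.0$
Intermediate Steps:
$o = \frac{1}{441703}$ ($o = \frac{1}{\left(-222\right) 226 + 491875} = \frac{1}{-50172 + 491875} = \frac{1}{441703} \approx 2.264 \cdot 10^{-6}$)
$h{\left(X{\left(r{\left(5,-5 \right)} \right)} \right)} - o = 11 \left(-11\right) - \frac{1}{441703} = -121 - \frac{1}{441703} = - \frac{53446064}{441703}$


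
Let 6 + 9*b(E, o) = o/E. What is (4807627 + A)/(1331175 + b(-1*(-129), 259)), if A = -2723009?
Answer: 1210120749/772746830 ≈ 1.5660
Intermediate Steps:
b(E, o) = -2/3 + o/(9*E) (b(E, o) = -2/3 + (o/E)/9 = -2/3 + o/(9*E))
(4807627 + A)/(1331175 + b(-1*(-129), 259)) = (4807627 - 2723009)/(1331175 + (259 - (-6)*(-129))/(9*((-1*(-129))))) = 2084618/(1331175 + (1/9)*(259 - 6*129)/129) = 2084618/(1331175 + (1/9)*(1/129)*(259 - 774)) = 2084618/(1331175 + (1/9)*(1/129)*(-515)) = 2084618/(1331175 - 515/1161) = 2084618/(1545493660/1161) = 2084618*(1161/1545493660) = 1210120749/772746830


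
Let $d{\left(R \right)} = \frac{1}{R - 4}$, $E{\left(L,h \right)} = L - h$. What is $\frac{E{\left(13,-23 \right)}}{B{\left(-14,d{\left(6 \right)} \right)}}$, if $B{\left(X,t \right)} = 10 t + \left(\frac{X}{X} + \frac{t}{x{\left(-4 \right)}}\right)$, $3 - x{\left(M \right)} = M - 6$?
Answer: $\frac{936}{157} \approx 5.9618$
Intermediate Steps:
$x{\left(M \right)} = 9 - M$ ($x{\left(M \right)} = 3 - \left(M - 6\right) = 3 - \left(-6 + M\right) = 9 - M$)
$d{\left(R \right)} = \frac{1}{-4 + R}$
$B{\left(X,t \right)} = 1 + \frac{131 t}{13}$ ($B{\left(X,t \right)} = 10 t + \left(\frac{X}{X} + \frac{t}{9 - -4}\right) = 10 t + \left(1 + \frac{t}{9 + 4}\right) = 10 t + \left(1 + \frac{t}{13}\right) = 1 + \frac{131 t}{13}$)
$\frac{E{\left(13,-23 \right)}}{B{\left(-14,d{\left(6 \right)} \right)}} = \frac{13 - -23}{1 + \frac{131}{13 \left(-4 + 6\right)}} = \frac{13 + 23}{1 + \frac{131}{13 \cdot 2}} = \frac{36}{1 + \frac{131}{13} \cdot \frac{1}{2}} = \frac{36}{1 + \frac{131}{26}} = \frac{36}{\frac{157}{26}} = 36 \cdot \frac{26}{157} = \frac{936}{157}$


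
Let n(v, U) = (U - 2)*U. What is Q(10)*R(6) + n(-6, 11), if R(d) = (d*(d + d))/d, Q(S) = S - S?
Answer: 99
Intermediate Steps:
n(v, U) = U*(-2 + U) (n(v, U) = (-2 + U)*U = U*(-2 + U))
Q(S) = 0
R(d) = 2*d (R(d) = (d*(2*d))/d = (2*d²)/d = 2*d)
Q(10)*R(6) + n(-6, 11) = 0*(2*6) + 11*(-2 + 11) = 0*12 + 11*9 = 0 + 99 = 99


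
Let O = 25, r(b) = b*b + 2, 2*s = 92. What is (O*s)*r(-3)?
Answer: 12650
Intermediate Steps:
s = 46 (s = (½)*92 = 46)
r(b) = 2 + b² (r(b) = b² + 2 = 2 + b²)
(O*s)*r(-3) = (25*46)*(2 + (-3)²) = 1150*(2 + 9) = 1150*11 = 12650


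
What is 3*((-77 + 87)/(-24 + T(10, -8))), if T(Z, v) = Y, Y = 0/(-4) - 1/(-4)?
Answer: -24/19 ≈ -1.2632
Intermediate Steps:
Y = ¼ (Y = 0*(-¼) - 1*(-¼) = 0 + ¼ = ¼ ≈ 0.25000)
T(Z, v) = ¼
3*((-77 + 87)/(-24 + T(10, -8))) = 3*((-77 + 87)/(-24 + ¼)) = 3*(10/(-95/4)) = 3*(10*(-4/95)) = 3*(-8/19) = -24/19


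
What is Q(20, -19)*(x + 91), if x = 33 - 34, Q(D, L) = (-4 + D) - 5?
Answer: 990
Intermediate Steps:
Q(D, L) = -9 + D
x = -1
Q(20, -19)*(x + 91) = (-9 + 20)*(-1 + 91) = 11*90 = 990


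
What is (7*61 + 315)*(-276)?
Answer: -204792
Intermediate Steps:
(7*61 + 315)*(-276) = (427 + 315)*(-276) = 742*(-276) = -204792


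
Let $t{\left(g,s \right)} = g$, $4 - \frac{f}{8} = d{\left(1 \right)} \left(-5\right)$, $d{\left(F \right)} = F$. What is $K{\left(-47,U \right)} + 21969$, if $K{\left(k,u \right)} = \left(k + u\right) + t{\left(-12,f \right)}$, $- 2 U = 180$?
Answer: $21820$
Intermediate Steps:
$U = -90$ ($U = \left(- \frac{1}{2}\right) 180 = -90$)
$f = 72$ ($f = 32 - 8 \cdot 1 \left(-5\right) = 32 - -40 = 32 + 40 = 72$)
$K{\left(k,u \right)} = -12 + k + u$ ($K{\left(k,u \right)} = \left(k + u\right) - 12 = -12 + k + u$)
$K{\left(-47,U \right)} + 21969 = \left(-12 - 47 - 90\right) + 21969 = -149 + 21969 = 21820$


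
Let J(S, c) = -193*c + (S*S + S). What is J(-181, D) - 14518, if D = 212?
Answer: -22854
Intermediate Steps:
J(S, c) = S + S² - 193*c (J(S, c) = -193*c + (S² + S) = -193*c + (S + S²) = S + S² - 193*c)
J(-181, D) - 14518 = (-181 + (-181)² - 193*212) - 14518 = (-181 + 32761 - 40916) - 14518 = -8336 - 14518 = -22854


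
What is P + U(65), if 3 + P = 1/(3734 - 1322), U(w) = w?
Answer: 149545/2412 ≈ 62.000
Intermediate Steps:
P = -7235/2412 (P = -3 + 1/(3734 - 1322) = -3 + 1/2412 = -7235/2412 ≈ -2.9996)
P + U(65) = -7235/2412 + 65 = 149545/2412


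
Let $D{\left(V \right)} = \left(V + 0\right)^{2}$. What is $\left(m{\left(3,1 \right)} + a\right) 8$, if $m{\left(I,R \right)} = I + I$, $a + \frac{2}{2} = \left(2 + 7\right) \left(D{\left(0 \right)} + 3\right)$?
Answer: $256$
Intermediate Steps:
$D{\left(V \right)} = V^{2}$
$a = 26$ ($a = -1 + \left(2 + 7\right) \left(0^{2} + 3\right) = -1 + 9 \left(0 + 3\right) = -1 + 9 \cdot 3 = -1 + 27 = 26$)
$m{\left(I,R \right)} = 2 I$
$\left(m{\left(3,1 \right)} + a\right) 8 = \left(2 \cdot 3 + 26\right) 8 = \left(6 + 26\right) 8 = 32 \cdot 8 = 256$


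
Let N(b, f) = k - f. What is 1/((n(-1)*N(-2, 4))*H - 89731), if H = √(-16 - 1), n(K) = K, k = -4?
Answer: -89731/8051653449 - 8*I*√17/8051653449 ≈ -1.1144e-5 - 4.0967e-9*I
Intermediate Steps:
N(b, f) = -4 - f
H = I*√17 (H = √(-17) = I*√17 ≈ 4.1231*I)
1/((n(-1)*N(-2, 4))*H - 89731) = 1/((-(-4 - 1*4))*(I*√17) - 89731) = 1/((-(-4 - 4))*(I*√17) - 89731) = 1/((-1*(-8))*(I*√17) - 89731) = 1/(8*(I*√17) - 89731) = 1/(8*I*√17 - 89731) = 1/(-89731 + 8*I*√17)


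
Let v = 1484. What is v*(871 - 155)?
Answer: 1062544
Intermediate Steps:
v*(871 - 155) = 1484*(871 - 155) = 1484*716 = 1062544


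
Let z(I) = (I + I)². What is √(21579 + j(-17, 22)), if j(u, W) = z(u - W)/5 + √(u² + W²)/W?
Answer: √(275829180 + 550*√773)/110 ≈ 150.99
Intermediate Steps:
z(I) = 4*I² (z(I) = (2*I)² = 4*I²)
j(u, W) = 4*(u - W)²/5 + √(W² + u²)/W (j(u, W) = (4*(u - W)²)/5 + √(u² + W²)/W = (4*(u - W)²)*(⅕) + √(W² + u²)/W = 4*(u - W)²/5 + √(W² + u²)/W)
√(21579 + j(-17, 22)) = √(21579 + (4*(22 - 1*(-17))²/5 + √(22² + (-17)²)/22)) = √(21579 + (4*(22 + 17)²/5 + √(484 + 289)/22)) = √(21579 + ((⅘)*39² + √773/22)) = √(21579 + ((⅘)*1521 + √773/22)) = √(21579 + (6084/5 + √773/22)) = √(113979/5 + √773/22)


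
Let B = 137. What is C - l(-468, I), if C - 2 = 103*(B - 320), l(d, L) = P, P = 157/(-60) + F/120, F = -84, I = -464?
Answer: -1130621/60 ≈ -18844.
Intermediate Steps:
P = -199/60 (P = 157/(-60) - 84/120 = 157*(-1/60) - 84*1/120 = -157/60 - 7/10 = -199/60 ≈ -3.3167)
l(d, L) = -199/60
C = -18847 (C = 2 + 103*(137 - 320) = 2 + 103*(-183) = 2 - 18849 = -18847)
C - l(-468, I) = -18847 - 1*(-199/60) = -18847 + 199/60 = -1130621/60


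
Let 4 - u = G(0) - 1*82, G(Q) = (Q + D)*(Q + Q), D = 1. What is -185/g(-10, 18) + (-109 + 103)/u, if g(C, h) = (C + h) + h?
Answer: -8033/1118 ≈ -7.1852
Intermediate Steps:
G(Q) = 2*Q*(1 + Q) (G(Q) = (Q + 1)*(Q + Q) = (1 + Q)*(2*Q) = 2*Q*(1 + Q))
g(C, h) = C + 2*h
u = 86 (u = 4 - (2*0*(1 + 0) - 1*82) = 4 - (2*0*1 - 82) = 4 - (0 - 82) = 4 - 1*(-82) = 4 + 82 = 86)
-185/g(-10, 18) + (-109 + 103)/u = -185/(-10 + 2*18) + (-109 + 103)/86 = -185/(-10 + 36) - 6*1/86 = -185/26 - 3/43 = -8033/1118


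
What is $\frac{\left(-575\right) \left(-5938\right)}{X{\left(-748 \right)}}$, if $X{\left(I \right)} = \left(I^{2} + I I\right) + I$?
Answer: $\frac{14845}{4862} \approx 3.0533$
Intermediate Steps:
$X{\left(I \right)} = I + 2 I^{2}$ ($X{\left(I \right)} = \left(I^{2} + I^{2}\right) + I = 2 I^{2} + I = I + 2 I^{2}$)
$\frac{\left(-575\right) \left(-5938\right)}{X{\left(-748 \right)}} = \frac{\left(-575\right) \left(-5938\right)}{\left(-748\right) \left(1 + 2 \left(-748\right)\right)} = \frac{3414350}{\left(-748\right) \left(1 - 1496\right)} = \frac{3414350}{\left(-748\right) \left(-1495\right)} = \frac{3414350}{1118260} = 3414350 \cdot \frac{1}{1118260} = \frac{14845}{4862}$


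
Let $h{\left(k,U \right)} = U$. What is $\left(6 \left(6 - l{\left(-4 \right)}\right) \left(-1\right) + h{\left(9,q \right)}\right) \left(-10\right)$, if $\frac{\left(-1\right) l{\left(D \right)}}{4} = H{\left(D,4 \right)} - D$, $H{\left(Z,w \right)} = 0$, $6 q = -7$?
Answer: $\frac{3995}{3} \approx 1331.7$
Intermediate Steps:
$q = - \frac{7}{6}$ ($q = \frac{1}{6} \left(-7\right) = - \frac{7}{6} \approx -1.1667$)
$l{\left(D \right)} = 4 D$ ($l{\left(D \right)} = - 4 \left(0 - D\right) = - 4 \left(- D\right) = 4 D$)
$\left(6 \left(6 - l{\left(-4 \right)}\right) \left(-1\right) + h{\left(9,q \right)}\right) \left(-10\right) = \left(6 \left(6 - 4 \left(-4\right)\right) \left(-1\right) - \frac{7}{6}\right) \left(-10\right) = \left(6 \left(6 - -16\right) \left(-1\right) - \frac{7}{6}\right) \left(-10\right) = \left(6 \left(6 + 16\right) \left(-1\right) - \frac{7}{6}\right) \left(-10\right) = \left(6 \cdot 22 \left(-1\right) - \frac{7}{6}\right) \left(-10\right) = \left(132 \left(-1\right) - \frac{7}{6}\right) \left(-10\right) = \left(-132 - \frac{7}{6}\right) \left(-10\right) = \left(- \frac{799}{6}\right) \left(-10\right) = \frac{3995}{3}$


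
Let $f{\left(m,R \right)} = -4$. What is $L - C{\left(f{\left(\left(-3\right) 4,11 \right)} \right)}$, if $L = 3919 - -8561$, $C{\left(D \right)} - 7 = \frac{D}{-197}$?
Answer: $\frac{2457177}{197} \approx 12473.0$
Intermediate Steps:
$C{\left(D \right)} = 7 - \frac{D}{197}$ ($C{\left(D \right)} = 7 + \frac{D}{-197} = 7 + D \left(- \frac{1}{197}\right) = 7 - \frac{D}{197}$)
$L = 12480$ ($L = 3919 + 8561 = 12480$)
$L - C{\left(f{\left(\left(-3\right) 4,11 \right)} \right)} = 12480 - \left(7 - - \frac{4}{197}\right) = 12480 - \left(7 + \frac{4}{197}\right) = 12480 - \frac{1383}{197} = \frac{2457177}{197}$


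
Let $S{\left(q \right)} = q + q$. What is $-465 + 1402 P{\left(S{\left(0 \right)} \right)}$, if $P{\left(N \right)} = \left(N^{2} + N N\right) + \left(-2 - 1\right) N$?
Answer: $-465$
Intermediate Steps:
$S{\left(q \right)} = 2 q$
$P{\left(N \right)} = - 3 N + 2 N^{2}$ ($P{\left(N \right)} = \left(N^{2} + N^{2}\right) - 3 N = 2 N^{2} - 3 N = - 3 N + 2 N^{2}$)
$-465 + 1402 P{\left(S{\left(0 \right)} \right)} = -465 + 1402 \cdot 2 \cdot 0 \left(-3 + 2 \cdot 2 \cdot 0\right) = -465 + 1402 \cdot 0 \left(-3 + 2 \cdot 0\right) = -465 + 1402 \cdot 0 \left(-3 + 0\right) = -465 + 1402 \cdot 0 \left(-3\right) = -465 + 1402 \cdot 0 = -465 + 0 = -465$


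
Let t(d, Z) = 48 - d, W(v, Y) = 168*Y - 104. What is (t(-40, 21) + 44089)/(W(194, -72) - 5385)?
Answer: -44177/17585 ≈ -2.5122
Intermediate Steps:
W(v, Y) = -104 + 168*Y
(t(-40, 21) + 44089)/(W(194, -72) - 5385) = ((48 - 1*(-40)) + 44089)/((-104 + 168*(-72)) - 5385) = ((48 + 40) + 44089)/((-104 - 12096) - 5385) = (88 + 44089)/(-12200 - 5385) = 44177/(-17585) = 44177*(-1/17585) = -44177/17585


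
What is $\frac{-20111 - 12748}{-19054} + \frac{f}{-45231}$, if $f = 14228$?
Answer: $\frac{1215145117}{861831474} \approx 1.41$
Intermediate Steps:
$\frac{-20111 - 12748}{-19054} + \frac{f}{-45231} = \frac{-20111 - 12748}{-19054} + \frac{14228}{-45231} = \left(-20111 - 12748\right) \left(- \frac{1}{19054}\right) + 14228 \left(- \frac{1}{45231}\right) = \left(-32859\right) \left(- \frac{1}{19054}\right) - \frac{14228}{45231} = \frac{32859}{19054} - \frac{14228}{45231} = \frac{1215145117}{861831474}$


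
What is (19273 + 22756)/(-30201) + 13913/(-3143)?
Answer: -552283660/94921743 ≈ -5.8183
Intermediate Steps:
(19273 + 22756)/(-30201) + 13913/(-3143) = 42029*(-1/30201) + 13913*(-1/3143) = -42029/30201 - 13913/3143 = -552283660/94921743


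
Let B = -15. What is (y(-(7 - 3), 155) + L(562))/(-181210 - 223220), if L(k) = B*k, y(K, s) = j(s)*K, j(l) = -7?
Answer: 4201/202215 ≈ 0.020775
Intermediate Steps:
y(K, s) = -7*K
L(k) = -15*k
(y(-(7 - 3), 155) + L(562))/(-181210 - 223220) = (-(-7)*(7 - 3) - 15*562)/(-181210 - 223220) = (-(-7)*4 - 8430)/(-404430) = (-7*(-4) - 8430)*(-1/404430) = (28 - 8430)*(-1/404430) = -8402*(-1/404430) = 4201/202215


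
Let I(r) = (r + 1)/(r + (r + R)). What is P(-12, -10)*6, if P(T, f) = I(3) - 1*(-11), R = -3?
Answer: 74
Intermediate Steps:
I(r) = (1 + r)/(-3 + 2*r) (I(r) = (r + 1)/(r + (r - 3)) = (1 + r)/(r + (-3 + r)) = (1 + r)/(-3 + 2*r))
P(T, f) = 37/3 (P(T, f) = (1 + 3)/(-3 + 2*3) - 1*(-11) = 4/(-3 + 6) + 11 = 4/3 + 11 = 37/3)
P(-12, -10)*6 = (37/3)*6 = 74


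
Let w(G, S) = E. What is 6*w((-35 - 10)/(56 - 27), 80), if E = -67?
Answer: -402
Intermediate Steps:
w(G, S) = -67
6*w((-35 - 10)/(56 - 27), 80) = 6*(-67) = -402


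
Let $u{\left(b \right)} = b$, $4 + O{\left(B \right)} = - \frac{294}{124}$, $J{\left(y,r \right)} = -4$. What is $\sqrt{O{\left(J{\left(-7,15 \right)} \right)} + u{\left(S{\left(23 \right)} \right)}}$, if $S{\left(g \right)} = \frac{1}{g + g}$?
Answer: $\frac{3 i \sqrt{358639}}{713} \approx 2.5198 i$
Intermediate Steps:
$O{\left(B \right)} = - \frac{395}{62}$ ($O{\left(B \right)} = -4 - \frac{294}{124} = -4 - \frac{147}{62} = - \frac{395}{62}$)
$S{\left(g \right)} = \frac{1}{2 g}$
$\sqrt{O{\left(J{\left(-7,15 \right)} \right)} + u{\left(S{\left(23 \right)} \right)}} = \sqrt{- \frac{395}{62} + \frac{1}{2 \cdot 23}} = \sqrt{- \frac{395}{62} + \frac{1}{2} \cdot \frac{1}{23}} = \sqrt{- \frac{395}{62} + \frac{1}{46}} = \sqrt{- \frac{4527}{713}} = \frac{3 i \sqrt{358639}}{713}$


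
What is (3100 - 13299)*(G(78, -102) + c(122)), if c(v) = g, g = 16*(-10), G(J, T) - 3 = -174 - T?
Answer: 2335571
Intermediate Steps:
G(J, T) = -171 - T (G(J, T) = 3 + (-174 - T) = -171 - T)
g = -160
c(v) = -160
(3100 - 13299)*(G(78, -102) + c(122)) = (3100 - 13299)*((-171 - 1*(-102)) - 160) = -10199*((-171 + 102) - 160) = -10199*(-69 - 160) = -10199*(-229) = 2335571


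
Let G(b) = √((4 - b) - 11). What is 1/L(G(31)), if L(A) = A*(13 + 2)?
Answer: -I*√38/570 ≈ -0.010815*I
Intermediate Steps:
G(b) = √(-7 - b)
L(A) = 15*A (L(A) = A*15 = 15*A)
1/L(G(31)) = 1/(15*√(-7 - 1*31)) = 1/(15*√(-7 - 31)) = 1/(15*√(-38)) = 1/(15*(I*√38)) = 1/(15*I*√38) = -I*√38/570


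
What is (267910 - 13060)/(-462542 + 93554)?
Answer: -42475/61498 ≈ -0.69067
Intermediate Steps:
(267910 - 13060)/(-462542 + 93554) = 254850/(-368988) = 254850*(-1/368988) = -42475/61498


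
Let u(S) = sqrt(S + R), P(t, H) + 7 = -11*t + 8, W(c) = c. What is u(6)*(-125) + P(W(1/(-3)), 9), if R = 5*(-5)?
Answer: 14/3 - 125*I*sqrt(19) ≈ 4.6667 - 544.86*I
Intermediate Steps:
R = -25
P(t, H) = 1 - 11*t (P(t, H) = -7 + (-11*t + 8) = -7 + (8 - 11*t) = 1 - 11*t)
u(S) = sqrt(-25 + S) (u(S) = sqrt(S - 25) = sqrt(-25 + S))
u(6)*(-125) + P(W(1/(-3)), 9) = sqrt(-25 + 6)*(-125) + (1 - 11/(-3)) = sqrt(-19)*(-125) + (1 - 11*(-1)/3) = (I*sqrt(19))*(-125) + (1 - 11*(-1/3)) = -125*I*sqrt(19) + (1 + 11/3) = -125*I*sqrt(19) + 14/3 = 14/3 - 125*I*sqrt(19)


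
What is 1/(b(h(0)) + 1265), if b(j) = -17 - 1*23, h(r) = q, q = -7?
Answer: 1/1225 ≈ 0.00081633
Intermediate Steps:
h(r) = -7
b(j) = -40 (b(j) = -17 - 23 = -40)
1/(b(h(0)) + 1265) = 1/(-40 + 1265) = 1/1225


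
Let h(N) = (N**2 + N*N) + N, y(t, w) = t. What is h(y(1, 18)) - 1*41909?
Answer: -41906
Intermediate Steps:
h(N) = N + 2*N**2 (h(N) = (N**2 + N**2) + N = 2*N**2 + N = N + 2*N**2)
h(y(1, 18)) - 1*41909 = 1*(1 + 2*1) - 1*41909 = 1*(1 + 2) - 41909 = 1*3 - 41909 = 3 - 41909 = -41906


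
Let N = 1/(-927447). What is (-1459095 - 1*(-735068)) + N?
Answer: -671496669070/927447 ≈ -7.2403e+5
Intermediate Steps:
N = -1/927447 ≈ -1.0782e-6
(-1459095 - 1*(-735068)) + N = (-1459095 - 1*(-735068)) - 1/927447 = (-1459095 + 735068) - 1/927447 = -724027 - 1/927447 = -671496669070/927447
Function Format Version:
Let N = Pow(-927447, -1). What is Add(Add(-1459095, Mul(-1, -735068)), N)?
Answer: Rational(-671496669070, 927447) ≈ -7.2403e+5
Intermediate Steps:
N = Rational(-1, 927447) ≈ -1.0782e-6
Add(Add(-1459095, Mul(-1, -735068)), N) = Add(Add(-1459095, Mul(-1, -735068)), Rational(-1, 927447)) = Add(Add(-1459095, 735068), Rational(-1, 927447)) = Add(-724027, Rational(-1, 927447)) = Rational(-671496669070, 927447)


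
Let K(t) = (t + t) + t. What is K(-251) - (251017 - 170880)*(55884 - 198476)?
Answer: 11426894351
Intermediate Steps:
K(t) = 3*t (K(t) = 2*t + t = 3*t)
K(-251) - (251017 - 170880)*(55884 - 198476) = 3*(-251) - (251017 - 170880)*(55884 - 198476) = -753 - 80137*(-142592) = -753 - 1*(-11426895104) = -753 + 11426895104 = 11426894351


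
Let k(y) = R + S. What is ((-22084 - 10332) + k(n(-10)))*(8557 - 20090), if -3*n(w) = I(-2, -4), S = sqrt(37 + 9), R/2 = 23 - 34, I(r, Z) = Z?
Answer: 374107454 - 11533*sqrt(46) ≈ 3.7403e+8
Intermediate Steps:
R = -22 (R = 2*(23 - 34) = 2*(-11) = -22)
S = sqrt(46) ≈ 6.7823
n(w) = 4/3 (n(w) = -1/3*(-4) = 4/3)
k(y) = -22 + sqrt(46)
((-22084 - 10332) + k(n(-10)))*(8557 - 20090) = ((-22084 - 10332) + (-22 + sqrt(46)))*(8557 - 20090) = (-32416 + (-22 + sqrt(46)))*(-11533) = (-32438 + sqrt(46))*(-11533) = 374107454 - 11533*sqrt(46)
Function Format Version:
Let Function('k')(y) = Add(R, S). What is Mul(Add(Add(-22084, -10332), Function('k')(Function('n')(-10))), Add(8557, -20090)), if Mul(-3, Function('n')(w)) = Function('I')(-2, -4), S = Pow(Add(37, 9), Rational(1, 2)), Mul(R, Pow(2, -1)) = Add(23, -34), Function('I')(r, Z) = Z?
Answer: Add(374107454, Mul(-11533, Pow(46, Rational(1, 2)))) ≈ 3.7403e+8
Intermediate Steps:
R = -22 (R = Mul(2, Add(23, -34)) = Mul(2, -11) = -22)
S = Pow(46, Rational(1, 2)) ≈ 6.7823
Function('n')(w) = Rational(4, 3) (Function('n')(w) = Mul(Rational(-1, 3), -4) = Rational(4, 3))
Function('k')(y) = Add(-22, Pow(46, Rational(1, 2)))
Mul(Add(Add(-22084, -10332), Function('k')(Function('n')(-10))), Add(8557, -20090)) = Mul(Add(Add(-22084, -10332), Add(-22, Pow(46, Rational(1, 2)))), Add(8557, -20090)) = Mul(Add(-32416, Add(-22, Pow(46, Rational(1, 2)))), -11533) = Mul(Add(-32438, Pow(46, Rational(1, 2))), -11533) = Add(374107454, Mul(-11533, Pow(46, Rational(1, 2))))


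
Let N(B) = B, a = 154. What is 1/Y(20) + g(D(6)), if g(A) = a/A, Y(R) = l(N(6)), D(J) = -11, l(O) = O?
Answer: -83/6 ≈ -13.833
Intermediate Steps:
Y(R) = 6
g(A) = 154/A
1/Y(20) + g(D(6)) = 1/6 + 154/(-11) = 1/6 + 154*(-1/11) = 1/6 - 14 = -83/6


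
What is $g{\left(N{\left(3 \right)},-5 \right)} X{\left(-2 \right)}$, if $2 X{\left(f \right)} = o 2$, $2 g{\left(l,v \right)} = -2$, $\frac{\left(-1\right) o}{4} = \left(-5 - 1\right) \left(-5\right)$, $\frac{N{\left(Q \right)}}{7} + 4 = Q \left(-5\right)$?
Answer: $120$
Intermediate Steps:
$N{\left(Q \right)} = -28 - 35 Q$ ($N{\left(Q \right)} = -28 + 7 Q \left(-5\right) = -28 + 7 \left(- 5 Q\right) = -28 - 35 Q$)
$o = -120$ ($o = - 4 \left(-5 - 1\right) \left(-5\right) = - 4 \left(\left(-6\right) \left(-5\right)\right) = \left(-4\right) 30 = -120$)
$g{\left(l,v \right)} = -1$ ($g{\left(l,v \right)} = \frac{1}{2} \left(-2\right) = -1$)
$X{\left(f \right)} = -120$ ($X{\left(f \right)} = \frac{\left(-120\right) 2}{2} = \frac{1}{2} \left(-240\right) = -120$)
$g{\left(N{\left(3 \right)},-5 \right)} X{\left(-2 \right)} = \left(-1\right) \left(-120\right) = 120$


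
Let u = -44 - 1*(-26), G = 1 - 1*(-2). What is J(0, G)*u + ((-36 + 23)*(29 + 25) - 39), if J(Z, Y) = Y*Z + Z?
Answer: -741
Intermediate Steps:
G = 3 (G = 1 + 2 = 3)
J(Z, Y) = Z + Y*Z
u = -18 (u = -44 + 26 = -18)
J(0, G)*u + ((-36 + 23)*(29 + 25) - 39) = (0*(1 + 3))*(-18) + ((-36 + 23)*(29 + 25) - 39) = (0*4)*(-18) + (-13*54 - 39) = 0*(-18) + (-702 - 39) = 0 - 741 = -741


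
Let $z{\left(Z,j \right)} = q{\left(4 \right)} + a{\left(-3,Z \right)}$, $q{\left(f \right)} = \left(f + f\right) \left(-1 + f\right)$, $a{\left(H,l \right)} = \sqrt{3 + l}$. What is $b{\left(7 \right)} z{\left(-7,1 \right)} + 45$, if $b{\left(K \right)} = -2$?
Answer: $-3 - 4 i \approx -3.0 - 4.0 i$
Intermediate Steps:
$q{\left(f \right)} = 2 f \left(-1 + f\right)$
$z{\left(Z,j \right)} = 24 + \sqrt{3 + Z}$ ($z{\left(Z,j \right)} = 2 \cdot 4 \left(-1 + 4\right) + \sqrt{3 + Z} = 2 \cdot 4 \cdot 3 + \sqrt{3 + Z} = 24 + \sqrt{3 + Z}$)
$b{\left(7 \right)} z{\left(-7,1 \right)} + 45 = - 2 \left(24 + \sqrt{3 - 7}\right) + 45 = - 2 \left(24 + \sqrt{-4}\right) + 45 = - 2 \left(24 + 2 i\right) + 45 = \left(-48 - 4 i\right) + 45 = -3 - 4 i$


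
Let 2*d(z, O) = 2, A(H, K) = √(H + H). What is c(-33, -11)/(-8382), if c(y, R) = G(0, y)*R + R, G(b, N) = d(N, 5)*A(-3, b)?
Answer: 1/762 + I*√6/762 ≈ 0.0013123 + 0.0032146*I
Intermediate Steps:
A(H, K) = √2*√H (A(H, K) = √(2*H) = √2*√H)
d(z, O) = 1 (d(z, O) = (½)*2 = 1)
G(b, N) = I*√6 (G(b, N) = 1*(√2*√(-3)) = 1*(√2*(I*√3)) = 1*(I*√6) = I*√6)
c(y, R) = R + I*R*√6 (c(y, R) = (I*√6)*R + R = I*R*√6 + R = R + I*R*√6)
c(-33, -11)/(-8382) = -11*(1 + I*√6)/(-8382) = (-11 - 11*I*√6)*(-1/8382) = 1/762 + I*√6/762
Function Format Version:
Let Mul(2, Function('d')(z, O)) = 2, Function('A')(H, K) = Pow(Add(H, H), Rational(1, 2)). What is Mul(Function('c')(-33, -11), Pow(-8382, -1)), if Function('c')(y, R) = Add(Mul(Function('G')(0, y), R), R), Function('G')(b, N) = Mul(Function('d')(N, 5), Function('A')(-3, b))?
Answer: Add(Rational(1, 762), Mul(Rational(1, 762), I, Pow(6, Rational(1, 2)))) ≈ Add(0.0013123, Mul(0.0032146, I))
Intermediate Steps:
Function('A')(H, K) = Mul(Pow(2, Rational(1, 2)), Pow(H, Rational(1, 2))) (Function('A')(H, K) = Pow(Mul(2, H), Rational(1, 2)) = Mul(Pow(2, Rational(1, 2)), Pow(H, Rational(1, 2))))
Function('d')(z, O) = 1 (Function('d')(z, O) = Mul(Rational(1, 2), 2) = 1)
Function('G')(b, N) = Mul(I, Pow(6, Rational(1, 2))) (Function('G')(b, N) = Mul(1, Mul(Pow(2, Rational(1, 2)), Pow(-3, Rational(1, 2)))) = Mul(1, Mul(Pow(2, Rational(1, 2)), Mul(I, Pow(3, Rational(1, 2))))) = Mul(1, Mul(I, Pow(6, Rational(1, 2)))) = Mul(I, Pow(6, Rational(1, 2))))
Function('c')(y, R) = Add(R, Mul(I, R, Pow(6, Rational(1, 2)))) (Function('c')(y, R) = Add(Mul(Mul(I, Pow(6, Rational(1, 2))), R), R) = Add(Mul(I, R, Pow(6, Rational(1, 2))), R) = Add(R, Mul(I, R, Pow(6, Rational(1, 2)))))
Mul(Function('c')(-33, -11), Pow(-8382, -1)) = Mul(Mul(-11, Add(1, Mul(I, Pow(6, Rational(1, 2))))), Pow(-8382, -1)) = Mul(Add(-11, Mul(-11, I, Pow(6, Rational(1, 2)))), Rational(-1, 8382)) = Add(Rational(1, 762), Mul(Rational(1, 762), I, Pow(6, Rational(1, 2))))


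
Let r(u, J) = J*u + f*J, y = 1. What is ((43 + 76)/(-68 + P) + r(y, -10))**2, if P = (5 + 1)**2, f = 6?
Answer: 5564881/1024 ≈ 5434.5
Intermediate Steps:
P = 36 (P = 6**2 = 36)
r(u, J) = 6*J + J*u (r(u, J) = J*u + 6*J = 6*J + J*u)
((43 + 76)/(-68 + P) + r(y, -10))**2 = ((43 + 76)/(-68 + 36) - 10*(6 + 1))**2 = (119/(-32) - 10*7)**2 = (119*(-1/32) - 70)**2 = (-119/32 - 70)**2 = (-2359/32)**2 = 5564881/1024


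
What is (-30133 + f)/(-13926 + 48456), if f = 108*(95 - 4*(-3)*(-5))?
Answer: -26353/34530 ≈ -0.76319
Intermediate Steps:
f = 3780 (f = 108*(95 + 12*(-5)) = 108*(95 - 60) = 108*35 = 3780)
(-30133 + f)/(-13926 + 48456) = (-30133 + 3780)/(-13926 + 48456) = -26353/34530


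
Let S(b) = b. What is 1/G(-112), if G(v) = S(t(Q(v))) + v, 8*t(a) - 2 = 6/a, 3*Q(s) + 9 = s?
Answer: -121/13524 ≈ -0.0089471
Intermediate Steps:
Q(s) = -3 + s/3
t(a) = ¼ + 3/(4*a) (t(a) = ¼ + (6/a)/8 = ¼ + 3/(4*a))
G(v) = v + v/(12*(-3 + v/3)) (G(v) = (3 + (-3 + v/3))/(4*(-3 + v/3)) + v = (v/3)/(4*(-3 + v/3)) + v = v/(12*(-3 + v/3)) + v = v + v/(12*(-3 + v/3)))
1/G(-112) = 1/((¼)*(-112)*(-35 + 4*(-112))/(-9 - 112)) = 1/((¼)*(-112)*(-35 - 448)/(-121)) = 1/((¼)*(-112)*(-1/121)*(-483)) = 1/(-13524/121) = -121/13524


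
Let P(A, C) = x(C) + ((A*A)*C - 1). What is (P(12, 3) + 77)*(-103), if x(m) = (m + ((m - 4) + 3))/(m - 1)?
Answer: -105163/2 ≈ -52582.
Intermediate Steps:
x(m) = (-1 + 2*m)/(-1 + m) (x(m) = (m + ((-4 + m) + 3))/(-1 + m) = (m + (-1 + m))/(-1 + m) = (-1 + 2*m)/(-1 + m))
P(A, C) = -1 + C*A² + (-1 + 2*C)/(-1 + C) (P(A, C) = (-1 + 2*C)/(-1 + C) + ((A*A)*C - 1) = (-1 + 2*C)/(-1 + C) + (A²*C - 1) = (-1 + 2*C)/(-1 + C) + (C*A² - 1) = (-1 + 2*C)/(-1 + C) + (-1 + C*A²) = -1 + C*A² + (-1 + 2*C)/(-1 + C))
(P(12, 3) + 77)*(-103) = (3*(1 - 1*12² + 3*12²)/(-1 + 3) + 77)*(-103) = (3*(1 - 1*144 + 3*144)/2 + 77)*(-103) = (3*(½)*(1 - 144 + 432) + 77)*(-103) = (3*(½)*289 + 77)*(-103) = (867/2 + 77)*(-103) = (1021/2)*(-103) = -105163/2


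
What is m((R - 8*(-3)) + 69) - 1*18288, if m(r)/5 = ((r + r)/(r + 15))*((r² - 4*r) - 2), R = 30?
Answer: 2579551/23 ≈ 1.1215e+5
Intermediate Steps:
m(r) = 10*r*(-2 + r² - 4*r)/(15 + r) (m(r) = 5*(((r + r)/(r + 15))*((r² - 4*r) - 2)) = 5*(((2*r)/(15 + r))*(-2 + r² - 4*r)) = 5*((2*r/(15 + r))*(-2 + r² - 4*r)) = 5*(2*r*(-2 + r² - 4*r)/(15 + r)) = 10*r*(-2 + r² - 4*r)/(15 + r))
m((R - 8*(-3)) + 69) - 1*18288 = 10*((30 - 8*(-3)) + 69)*(-2 + ((30 - 8*(-3)) + 69)² - 4*((30 - 8*(-3)) + 69))/(15 + ((30 - 8*(-3)) + 69)) - 1*18288 = 10*((30 + 24) + 69)*(-2 + ((30 + 24) + 69)² - 4*((30 + 24) + 69))/(15 + ((30 + 24) + 69)) - 18288 = 10*(54 + 69)*(-2 + (54 + 69)² - 4*(54 + 69))/(15 + (54 + 69)) - 18288 = 10*123*(-2 + 123² - 4*123)/(15 + 123) - 18288 = 10*123*(-2 + 15129 - 492)/138 - 18288 = 10*123*(1/138)*14635 - 18288 = 3000175/23 - 18288 = 2579551/23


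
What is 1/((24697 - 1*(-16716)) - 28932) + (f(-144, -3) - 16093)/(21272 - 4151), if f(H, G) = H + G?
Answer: -202674319/213687201 ≈ -0.94846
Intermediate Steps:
f(H, G) = G + H
1/((24697 - 1*(-16716)) - 28932) + (f(-144, -3) - 16093)/(21272 - 4151) = 1/((24697 - 1*(-16716)) - 28932) + ((-3 - 144) - 16093)/(21272 - 4151) = 1/((24697 + 16716) - 28932) + (-147 - 16093)/17121 = 1/(41413 - 28932) - 16240*1/17121 = 1/12481 - 16240/17121 = -202674319/213687201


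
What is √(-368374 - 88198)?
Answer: 2*I*√114143 ≈ 675.7*I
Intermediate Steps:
√(-368374 - 88198) = √(-456572) = 2*I*√114143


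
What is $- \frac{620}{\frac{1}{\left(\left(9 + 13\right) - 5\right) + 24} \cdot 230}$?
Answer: $- \frac{2542}{23} \approx -110.52$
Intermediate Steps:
$- \frac{620}{\frac{1}{\left(\left(9 + 13\right) - 5\right) + 24} \cdot 230} = - \frac{620}{\frac{1}{\left(22 - 5\right) + 24} \cdot 230} = - \frac{620}{\frac{1}{17 + 24} \cdot 230} = - \frac{620}{\frac{1}{41} \cdot 230} = - \frac{620}{\frac{230}{41}} = \left(-620\right) \frac{41}{230} = - \frac{2542}{23}$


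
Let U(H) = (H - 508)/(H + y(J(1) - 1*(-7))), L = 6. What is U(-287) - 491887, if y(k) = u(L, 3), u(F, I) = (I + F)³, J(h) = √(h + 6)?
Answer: -217414849/442 ≈ -4.9189e+5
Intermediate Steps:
J(h) = √(6 + h)
u(F, I) = (F + I)³
y(k) = 729 (y(k) = (6 + 3)³ = 9³ = 729)
U(H) = (-508 + H)/(729 + H) (U(H) = (H - 508)/(H + 729) = (-508 + H)/(729 + H))
U(-287) - 491887 = (-508 - 287)/(729 - 287) - 491887 = -795/442 - 491887 = -217414849/442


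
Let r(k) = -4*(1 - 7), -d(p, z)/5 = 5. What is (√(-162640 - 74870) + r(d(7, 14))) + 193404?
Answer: 193428 + 3*I*√26390 ≈ 1.9343e+5 + 487.35*I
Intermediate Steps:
d(p, z) = -25 (d(p, z) = -5*5 = -25)
r(k) = 24 (r(k) = -4*(-6) = 24)
(√(-162640 - 74870) + r(d(7, 14))) + 193404 = (√(-162640 - 74870) + 24) + 193404 = (√(-237510) + 24) + 193404 = (3*I*√26390 + 24) + 193404 = (24 + 3*I*√26390) + 193404 = 193428 + 3*I*√26390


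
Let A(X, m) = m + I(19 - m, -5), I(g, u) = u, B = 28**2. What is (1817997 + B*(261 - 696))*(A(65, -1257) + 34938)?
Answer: 49738003932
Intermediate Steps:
B = 784
A(X, m) = -5 + m (A(X, m) = m - 5 = -5 + m)
(1817997 + B*(261 - 696))*(A(65, -1257) + 34938) = (1817997 + 784*(261 - 696))*((-5 - 1257) + 34938) = (1817997 + 784*(-435))*(-1262 + 34938) = (1817997 - 341040)*33676 = 1476957*33676 = 49738003932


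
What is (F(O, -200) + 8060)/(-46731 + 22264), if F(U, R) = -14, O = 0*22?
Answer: -8046/24467 ≈ -0.32885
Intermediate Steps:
O = 0
(F(O, -200) + 8060)/(-46731 + 22264) = (-14 + 8060)/(-46731 + 22264) = 8046/(-24467) = 8046*(-1/24467) = -8046/24467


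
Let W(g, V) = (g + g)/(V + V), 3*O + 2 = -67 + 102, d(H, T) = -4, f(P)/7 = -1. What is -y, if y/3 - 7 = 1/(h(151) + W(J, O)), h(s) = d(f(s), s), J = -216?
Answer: -5427/260 ≈ -20.873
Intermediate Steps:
f(P) = -7 (f(P) = 7*(-1) = -7)
h(s) = -4
O = 11 (O = -⅔ + (-67 + 102)/3 = -⅔ + (⅓)*35 = -⅔ + 35/3 = 11)
W(g, V) = g/V (W(g, V) = (2*g)/((2*V)) = (2*g)*(1/(2*V)) = g/V)
y = 5427/260 (y = 21 + 3/(-4 - 216/11) = 21 + 3/(-260/11) = 21 + 3*(-11/260) = 21 - 33/260 = 5427/260 ≈ 20.873)
-y = -1*5427/260 = -5427/260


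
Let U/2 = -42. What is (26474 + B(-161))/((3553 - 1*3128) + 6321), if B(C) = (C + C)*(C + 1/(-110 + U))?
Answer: 7596813/654362 ≈ 11.609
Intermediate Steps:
U = -84 (U = 2*(-42) = -84)
B(C) = 2*C*(-1/194 + C) (B(C) = (C + C)*(C + 1/(-110 - 84)) = (2*C)*(C + 1/(-194)) = (2*C)*(C - 1/194) = (2*C)*(-1/194 + C) = 2*C*(-1/194 + C))
(26474 + B(-161))/((3553 - 1*3128) + 6321) = (26474 + (1/97)*(-161)*(-1 + 194*(-161)))/((3553 - 1*3128) + 6321) = (26474 + (1/97)*(-161)*(-1 - 31234))/((3553 - 3128) + 6321) = (26474 + (1/97)*(-161)*(-31235))/(425 + 6321) = (26474 + 5028835/97)/6746 = (7596813/97)*(1/6746) = 7596813/654362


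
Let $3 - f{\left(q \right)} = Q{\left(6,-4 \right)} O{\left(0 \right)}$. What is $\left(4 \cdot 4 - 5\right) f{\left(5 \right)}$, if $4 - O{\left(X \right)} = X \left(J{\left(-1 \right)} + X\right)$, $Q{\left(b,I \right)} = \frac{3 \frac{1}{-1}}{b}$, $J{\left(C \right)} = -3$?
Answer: $55$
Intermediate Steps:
$Q{\left(b,I \right)} = - \frac{3}{b}$ ($Q{\left(b,I \right)} = \frac{3 \left(-1\right)}{b} = - \frac{3}{b}$)
$O{\left(X \right)} = 4 - X \left(-3 + X\right)$
$f{\left(q \right)} = 5$ ($f{\left(q \right)} = 3 - - \frac{3}{6} \left(4 - 0^{2} + 3 \cdot 0\right) = 3 - \left(-3\right) \frac{1}{6} \left(4 - 0 + 0\right) = 3 - - \frac{4 + 0 + 0}{2} = 3 - \left(- \frac{1}{2}\right) 4 = 3 - -2 = 3 + 2 = 5$)
$\left(4 \cdot 4 - 5\right) f{\left(5 \right)} = \left(4 \cdot 4 - 5\right) 5 = \left(16 - 5\right) 5 = 11 \cdot 5 = 55$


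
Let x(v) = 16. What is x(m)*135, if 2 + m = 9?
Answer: 2160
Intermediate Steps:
m = 7 (m = -2 + 9 = 7)
x(m)*135 = 16*135 = 2160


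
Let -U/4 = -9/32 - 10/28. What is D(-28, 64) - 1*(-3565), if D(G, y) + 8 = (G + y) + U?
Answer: 201351/56 ≈ 3595.6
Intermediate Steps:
U = 143/56 (U = -4*(-9/32 - 10/28) = -4*(-9*1/32 - 10*1/28) = -4*(-9/32 - 5/14) = -4*(-143/224) = 143/56 ≈ 2.5536)
D(G, y) = -305/56 + G + y (D(G, y) = -8 + ((G + y) + 143/56) = -8 + (143/56 + G + y) = -305/56 + G + y)
D(-28, 64) - 1*(-3565) = (-305/56 - 28 + 64) - 1*(-3565) = 1711/56 + 3565 = 201351/56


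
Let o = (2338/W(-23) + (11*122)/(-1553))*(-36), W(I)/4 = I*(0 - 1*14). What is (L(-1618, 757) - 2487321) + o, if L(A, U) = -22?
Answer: -88846627600/35719 ≈ -2.4874e+6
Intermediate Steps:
W(I) = -56*I (W(I) = 4*(I*(0 - 1*14)) = 4*(I*(0 - 14)) = 4*(I*(-14)) = 4*(-14*I) = -56*I)
o = -1222983/35719 (o = (2338/((-56*(-23))) + (11*122)/(-1553))*(-36) = (2338/1288 + 1342*(-1/1553))*(-36) = (2338*(1/1288) - 1342/1553)*(-36) = (167/92 - 1342/1553)*(-36) = (135887/142876)*(-36) = -1222983/35719 ≈ -34.239)
(L(-1618, 757) - 2487321) + o = (-22 - 2487321) - 1222983/35719 = -2487343 - 1222983/35719 = -88846627600/35719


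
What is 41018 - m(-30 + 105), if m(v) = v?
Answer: 40943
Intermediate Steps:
41018 - m(-30 + 105) = 41018 - (-30 + 105) = 41018 - 1*75 = 41018 - 75 = 40943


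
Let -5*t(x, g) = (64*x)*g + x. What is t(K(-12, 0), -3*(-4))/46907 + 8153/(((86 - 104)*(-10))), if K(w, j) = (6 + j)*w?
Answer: 384426019/8443260 ≈ 45.531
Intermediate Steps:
K(w, j) = w*(6 + j)
t(x, g) = -x/5 - 64*g*x/5 (t(x, g) = -((64*x)*g + x)/5 = -(64*g*x + x)/5 = -(x + 64*g*x)/5 = -x/5 - 64*g*x/5)
t(K(-12, 0), -3*(-4))/46907 + 8153/(((86 - 104)*(-10))) = -(-12*(6 + 0))*(1 + 64*(-3*(-4)))/5/46907 + 8153/(((86 - 104)*(-10))) = -(-12*6)*(1 + 64*12)/5*(1/46907) + 8153/((-18*(-10))) = -1/5*(-72)*(1 + 768)*(1/46907) + 8153/180 = -1/5*(-72)*769*(1/46907) + 8153*(1/180) = (55368/5)*(1/46907) + 8153/180 = 55368/234535 + 8153/180 = 384426019/8443260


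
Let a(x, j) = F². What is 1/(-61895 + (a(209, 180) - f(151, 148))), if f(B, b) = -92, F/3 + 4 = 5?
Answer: -1/61794 ≈ -1.6183e-5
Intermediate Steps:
F = 3 (F = -12 + 3*5 = -12 + 15 = 3)
a(x, j) = 9 (a(x, j) = 3² = 9)
1/(-61895 + (a(209, 180) - f(151, 148))) = 1/(-61895 + (9 - 1*(-92))) = 1/(-61895 + (9 + 92)) = 1/(-61895 + 101) = 1/(-61794) = -1/61794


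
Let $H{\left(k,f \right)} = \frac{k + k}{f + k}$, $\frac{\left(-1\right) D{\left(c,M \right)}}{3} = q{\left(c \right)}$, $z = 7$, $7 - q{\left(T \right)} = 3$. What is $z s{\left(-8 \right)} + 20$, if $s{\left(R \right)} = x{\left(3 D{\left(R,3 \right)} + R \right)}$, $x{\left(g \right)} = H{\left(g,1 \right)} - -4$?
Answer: $\frac{2680}{43} \approx 62.326$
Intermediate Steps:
$q{\left(T \right)} = 4$ ($q{\left(T \right)} = 7 - 3 = 4$)
$D{\left(c,M \right)} = -12$ ($D{\left(c,M \right)} = \left(-3\right) 4 = -12$)
$H{\left(k,f \right)} = \frac{2 k}{f + k}$
$x{\left(g \right)} = 4 + \frac{2 g}{1 + g}$ ($x{\left(g \right)} = \frac{2 g}{1 + g} - -4 = \frac{2 g}{1 + g} + 4 = 4 + \frac{2 g}{1 + g}$)
$s{\left(R \right)} = \frac{2 \left(-106 + 3 R\right)}{-35 + R}$ ($s{\left(R \right)} = \frac{2 \left(2 + 3 \left(3 \left(-12\right) + R\right)\right)}{1 + \left(3 \left(-12\right) + R\right)} = \frac{2 \left(2 + 3 \left(-36 + R\right)\right)}{1 + \left(-36 + R\right)} = \frac{2 \left(2 + \left(-108 + 3 R\right)\right)}{-35 + R} = \frac{2 \left(-106 + 3 R\right)}{-35 + R}$)
$z s{\left(-8 \right)} + 20 = 7 \frac{2 \left(-106 + 3 \left(-8\right)\right)}{-35 - 8} + 20 = 7 \frac{2 \left(-106 - 24\right)}{-43} + 20 = 7 \cdot 2 \left(- \frac{1}{43}\right) \left(-130\right) + 20 = 7 \cdot \frac{260}{43} + 20 = \frac{1820}{43} + 20 = \frac{2680}{43}$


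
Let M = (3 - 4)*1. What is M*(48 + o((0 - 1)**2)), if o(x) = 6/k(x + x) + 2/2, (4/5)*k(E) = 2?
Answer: -257/5 ≈ -51.400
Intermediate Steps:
M = -1 (M = -1*1 = -1)
k(E) = 5/2 (k(E) = (5/4)*2 = 5/2)
o(x) = 17/5 (o(x) = 6/(5/2) + 2/2 = 6*(2/5) + 2*(1/2) = 12/5 + 1 = 17/5)
M*(48 + o((0 - 1)**2)) = -(48 + 17/5) = -1*257/5 = -257/5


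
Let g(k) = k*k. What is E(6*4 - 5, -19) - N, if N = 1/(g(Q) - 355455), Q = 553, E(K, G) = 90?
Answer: 4468141/49646 ≈ 90.000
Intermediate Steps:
g(k) = k**2
N = -1/49646 (N = 1/(553**2 - 355455) = 1/(305809 - 355455) = 1/(-49646) = -1/49646 ≈ -2.0143e-5)
E(6*4 - 5, -19) - N = 90 - 1*(-1/49646) = 90 + 1/49646 = 4468141/49646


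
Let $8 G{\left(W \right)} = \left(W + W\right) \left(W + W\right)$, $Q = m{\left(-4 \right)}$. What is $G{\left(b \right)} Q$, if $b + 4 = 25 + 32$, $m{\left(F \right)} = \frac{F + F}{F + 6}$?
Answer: $-5618$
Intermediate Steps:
$m{\left(F \right)} = \frac{2 F}{6 + F}$
$b = 53$ ($b = -4 + \left(25 + 32\right) = -4 + 57 = 53$)
$Q = -4$ ($Q = 2 \left(-4\right) \frac{1}{6 - 4} = 2 \left(-4\right) \frac{1}{2} = -4$)
$G{\left(W \right)} = \frac{W^{2}}{2}$ ($G{\left(W \right)} = \frac{\left(W + W\right) \left(W + W\right)}{8} = \frac{2 W 2 W}{8} = \frac{4 W^{2}}{8} = \frac{W^{2}}{2}$)
$G{\left(b \right)} Q = \frac{53^{2}}{2} \left(-4\right) = \frac{1}{2} \cdot 2809 \left(-4\right) = \frac{2809}{2} \left(-4\right) = -5618$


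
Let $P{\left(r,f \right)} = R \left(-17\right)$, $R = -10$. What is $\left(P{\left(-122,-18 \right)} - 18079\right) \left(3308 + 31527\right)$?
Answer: $-623860015$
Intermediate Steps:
$P{\left(r,f \right)} = 170$ ($P{\left(r,f \right)} = \left(-10\right) \left(-17\right) = 170$)
$\left(P{\left(-122,-18 \right)} - 18079\right) \left(3308 + 31527\right) = \left(170 - 18079\right) \left(3308 + 31527\right) = \left(-17909\right) 34835 = -623860015$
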